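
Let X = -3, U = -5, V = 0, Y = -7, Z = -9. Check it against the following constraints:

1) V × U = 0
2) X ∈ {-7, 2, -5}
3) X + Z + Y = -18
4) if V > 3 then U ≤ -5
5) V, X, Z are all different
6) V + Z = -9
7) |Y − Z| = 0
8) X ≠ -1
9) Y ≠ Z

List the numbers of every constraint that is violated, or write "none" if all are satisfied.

1) V × U = 0 × (-5) = 0 — holds.
2) X = -3 is not in {-7, 2, -5} — fails.
3) X + Z + Y = -3 + (-9) + (-7) = -19, not -18 — fails.
4) V = 0, not > 3; antecedent false, conditional vacuously true — holds.
5) values 0, -3, -9 are pairwise distinct — holds.
6) V + Z = 0 + (-9) = -9 — holds.
7) |-7 − (-9)| = 2, not 0 — fails.
8) X = -3, and -3 ≠ -1 — holds.
9) Y = -7, Z = -9; distinct — holds.

Violated: 2, 3, 7.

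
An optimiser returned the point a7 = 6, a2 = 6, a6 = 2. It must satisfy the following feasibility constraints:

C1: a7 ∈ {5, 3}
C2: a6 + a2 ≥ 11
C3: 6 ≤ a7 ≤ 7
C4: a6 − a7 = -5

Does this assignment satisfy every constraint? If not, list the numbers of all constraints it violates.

Constraints 1, 2, 4 do not hold.

C1: a7 = 6 is not in {5, 3} — violated.
C2: a6 + a2 = 2 + 6 = 8; 8 < 11, bound 11 not met — violated.
C3: a7 = 6 lies in [6, 7] — satisfied.
C4: a6 − a7 = 2 − 6 = -4, not -5 — violated.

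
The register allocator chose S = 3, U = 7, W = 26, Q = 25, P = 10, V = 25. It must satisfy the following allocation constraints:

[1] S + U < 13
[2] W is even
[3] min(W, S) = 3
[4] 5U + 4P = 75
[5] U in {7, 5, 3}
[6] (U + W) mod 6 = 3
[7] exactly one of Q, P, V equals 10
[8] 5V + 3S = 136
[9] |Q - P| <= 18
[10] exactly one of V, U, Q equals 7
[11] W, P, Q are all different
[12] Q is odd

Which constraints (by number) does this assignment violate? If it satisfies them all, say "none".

[1] S + U = 3 + 7 = 10; 10 < 13 — OK.
[2] W = 26 is even — OK.
[3] min(26, 3) = 3 — OK.
[4] 5U + 4P = 5(7) + 4(10) = 75 — OK.
[5] U = 7 is in {7, 5, 3} — OK.
[6] U + W = 33; 33 mod 6 = 3 — OK.
[7] Q=25, P=10, V=25; 1 of them equals 10 — OK.
[8] 5V + 3S = 5(25) + 3(3) = 134, not 136 — violated.
[9] |25 - 10| = 15; 15 ≤ 18 — OK.
[10] V=25, U=7, Q=25; 1 of them equals 7 — OK.
[11] values 26, 10, 25 are pairwise distinct — OK.
[12] Q = 25 is odd — OK.

Violated: 8.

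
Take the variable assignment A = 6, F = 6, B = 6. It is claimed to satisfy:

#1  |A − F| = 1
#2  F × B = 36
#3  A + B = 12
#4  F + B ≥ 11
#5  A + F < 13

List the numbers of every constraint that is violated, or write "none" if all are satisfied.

#1 |6 − 6| = 0, not 1  ✗
#2 F × B = 6 × 6 = 36  ✓
#3 A + B = 6 + 6 = 12  ✓
#4 F + B = 6 + 6 = 12; 12 ≥ 11  ✓
#5 A + F = 6 + 6 = 12; 12 < 13  ✓

Constraint 1 is violated.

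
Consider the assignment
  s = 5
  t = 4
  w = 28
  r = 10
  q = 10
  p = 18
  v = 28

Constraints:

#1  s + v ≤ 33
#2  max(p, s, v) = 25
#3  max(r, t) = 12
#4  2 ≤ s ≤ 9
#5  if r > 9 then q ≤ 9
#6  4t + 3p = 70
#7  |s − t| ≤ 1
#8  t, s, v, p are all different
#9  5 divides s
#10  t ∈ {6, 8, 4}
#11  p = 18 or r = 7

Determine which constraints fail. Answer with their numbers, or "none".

#1 s + v = 5 + 28 = 33; 33 ≤ 33  ✓
#2 max(18, 5, 28) = 28, not 25  ✗
#3 max(10, 4) = 10, not 12  ✗
#4 s = 5 lies in [2, 9]  ✓
#5 r = 10 > 9, so we need q ≤ 9; but q = 10 > 9  ✗
#6 4t + 3p = 4(4) + 3(18) = 70  ✓
#7 |5 − 4| = 1; 1 ≤ 1  ✓
#8 values 4, 5, 28, 18 are pairwise distinct  ✓
#9 5 / 5 = 1, so 5 divides 5  ✓
#10 t = 4 is in {6, 8, 4}  ✓
#11 p = 18 = 18 (first disjunct)  ✓

Violated: 2, 3, and 5.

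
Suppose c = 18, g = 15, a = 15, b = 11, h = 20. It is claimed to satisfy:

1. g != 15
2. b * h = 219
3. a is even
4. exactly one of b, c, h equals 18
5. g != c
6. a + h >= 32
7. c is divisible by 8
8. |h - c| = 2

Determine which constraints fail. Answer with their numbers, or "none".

Constraints 1, 2, 3, 7 are violated.

1. g = 15, but 15 is required to differ  ✗
2. b * h = 11 * 20 = 220, not 219  ✗
3. a = 15 is odd  ✗
4. b=11, c=18, h=20; 1 of them equals 18  ✓
5. g = 15, c = 18; distinct  ✓
6. a + h = 15 + 20 = 35; 35 ≥ 32  ✓
7. 18 = 8*2 + 2, so 8 does not divide 18  ✗
8. |20 - 18| = 2  ✓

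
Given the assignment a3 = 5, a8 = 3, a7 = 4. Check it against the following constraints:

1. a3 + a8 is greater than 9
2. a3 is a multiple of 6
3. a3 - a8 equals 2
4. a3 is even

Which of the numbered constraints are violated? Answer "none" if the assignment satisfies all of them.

Constraints 1, 2, and 4 do not hold.

1. a3 + a8 = 5 + 3 = 8; 8 ≤ 9, bound 9 not met  ✗
2. 5 = 6*0 + 5, so 6 does not divide 5  ✗
3. a3 - a8 = 5 - 3 = 2  ✓
4. a3 = 5 is odd  ✗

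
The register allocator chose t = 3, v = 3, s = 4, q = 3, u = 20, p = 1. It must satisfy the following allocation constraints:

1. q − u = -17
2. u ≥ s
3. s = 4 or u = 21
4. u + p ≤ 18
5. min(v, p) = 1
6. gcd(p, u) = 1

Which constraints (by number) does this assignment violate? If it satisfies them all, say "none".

No — constraint 4 is not satisfied.

1. q − u = 3 − 20 = -17  ✔
2. u = 20, s = 4; 20 ≥ 4  ✔
3. s = 4 = 4 (first disjunct)  ✔
4. u + p = 20 + 1 = 21; 21 > 18, bound 18 not met  ✘
5. min(3, 1) = 1  ✔
6. gcd(1, 20) = 1  ✔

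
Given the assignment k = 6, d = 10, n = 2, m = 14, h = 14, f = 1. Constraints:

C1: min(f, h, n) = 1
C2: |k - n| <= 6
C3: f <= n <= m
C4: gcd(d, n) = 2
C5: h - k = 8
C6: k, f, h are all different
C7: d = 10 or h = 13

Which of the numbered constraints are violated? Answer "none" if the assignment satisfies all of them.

C1: min(1, 14, 2) = 1 — satisfied.
C2: |6 - 2| = 4; 4 ≤ 6 — satisfied.
C3: values 1 <= 2 <= 14 — satisfied.
C4: gcd(10, 2) = 2 — satisfied.
C5: h - k = 14 - 6 = 8 — satisfied.
C6: values 6, 1, 14 are pairwise distinct — satisfied.
C7: d = 10 = 10 (first disjunct) — satisfied.

The assignment satisfies every constraint.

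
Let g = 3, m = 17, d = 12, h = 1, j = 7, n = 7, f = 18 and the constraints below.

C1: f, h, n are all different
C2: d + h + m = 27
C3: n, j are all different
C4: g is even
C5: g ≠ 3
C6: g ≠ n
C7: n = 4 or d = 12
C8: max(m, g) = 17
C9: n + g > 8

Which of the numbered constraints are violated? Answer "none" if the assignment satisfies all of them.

C1: values 18, 1, 7 are pairwise distinct  OK
C2: d + h + m = 12 + 1 + 17 = 30, not 27  FAIL
C3: n = j = 7, not all different  FAIL
C4: g = 3 is odd  FAIL
C5: g = 3, but 3 is required to differ  FAIL
C6: g = 3, n = 7; distinct  OK
C7: n = 7 ≠ 4, but d = 12 = 12 (second disjunct)  OK
C8: max(17, 3) = 17  OK
C9: n + g = 7 + 3 = 10; 10 > 8  OK

Violated: 2, 3, 4, and 5.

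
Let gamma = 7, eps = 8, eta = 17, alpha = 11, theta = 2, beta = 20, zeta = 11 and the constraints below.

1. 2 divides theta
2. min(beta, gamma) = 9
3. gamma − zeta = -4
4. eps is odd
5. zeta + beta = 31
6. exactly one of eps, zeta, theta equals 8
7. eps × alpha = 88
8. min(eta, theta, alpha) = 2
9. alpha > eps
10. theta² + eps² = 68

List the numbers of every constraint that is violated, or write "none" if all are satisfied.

1. 2 / 2 = 1, so 2 divides 2 — satisfied.
2. min(20, 7) = 7, not 9 — violated.
3. gamma − zeta = 7 − 11 = -4 — satisfied.
4. eps = 8 is even — violated.
5. zeta + beta = 11 + 20 = 31 — satisfied.
6. eps=8, zeta=11, theta=2; 1 of them equals 8 — satisfied.
7. eps × alpha = 8 × 11 = 88 — satisfied.
8. min(17, 2, 11) = 2 — satisfied.
9. alpha = 11, eps = 8; 11 > 8 — satisfied.
10. theta² + eps² = 2² + 8² = 4 + 64 = 68 — satisfied.

No — constraints 2 and 4 are not satisfied.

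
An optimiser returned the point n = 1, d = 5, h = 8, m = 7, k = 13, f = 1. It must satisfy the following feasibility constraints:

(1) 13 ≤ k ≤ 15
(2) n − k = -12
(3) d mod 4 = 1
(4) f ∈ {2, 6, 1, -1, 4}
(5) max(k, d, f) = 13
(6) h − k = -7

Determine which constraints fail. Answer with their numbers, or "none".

Violated: 6.

(1) k = 13 lies in [13, 15]  true
(2) n − k = 1 − 13 = -12  true
(3) 5 mod 4 = 1  true
(4) f = 1 is in {2, 6, 1, -1, 4}  true
(5) max(13, 5, 1) = 13  true
(6) h − k = 8 − 13 = -5, not -7  false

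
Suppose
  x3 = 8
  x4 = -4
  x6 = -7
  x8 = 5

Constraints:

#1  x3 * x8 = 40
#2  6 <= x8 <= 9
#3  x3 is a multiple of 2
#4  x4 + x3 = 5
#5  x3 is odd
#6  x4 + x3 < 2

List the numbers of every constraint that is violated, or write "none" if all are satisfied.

Violated: 2, 4, 5, and 6.

#1 x3 * x8 = 8 * 5 = 40 — satisfied.
#2 x8 = 5 is outside [6, 9] — violated.
#3 8 / 2 = 4, so 2 divides 8 — satisfied.
#4 x4 + x3 = -4 + 8 = 4, not 5 — violated.
#5 x3 = 8 is even — violated.
#6 x4 + x3 = -4 + 8 = 4; 4 ≥ 2, bound 2 not met — violated.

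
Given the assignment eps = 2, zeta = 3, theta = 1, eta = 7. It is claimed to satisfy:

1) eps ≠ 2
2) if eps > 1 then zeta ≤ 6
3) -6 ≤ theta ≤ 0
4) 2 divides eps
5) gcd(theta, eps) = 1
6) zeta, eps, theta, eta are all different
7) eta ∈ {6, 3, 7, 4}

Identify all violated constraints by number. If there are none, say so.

1) eps = 2, but 2 is required to differ — fails.
2) eps = 2 > 1, so we need zeta ≤ 6; zeta = 3 ≤ 6 — holds.
3) theta = 1 is outside [-6, 0] — fails.
4) 2 / 2 = 1, so 2 divides 2 — holds.
5) gcd(1, 2) = 1 — holds.
6) values 3, 2, 1, 7 are pairwise distinct — holds.
7) eta = 7 is in {6, 3, 7, 4} — holds.

No — constraints 1, 3 are not satisfied.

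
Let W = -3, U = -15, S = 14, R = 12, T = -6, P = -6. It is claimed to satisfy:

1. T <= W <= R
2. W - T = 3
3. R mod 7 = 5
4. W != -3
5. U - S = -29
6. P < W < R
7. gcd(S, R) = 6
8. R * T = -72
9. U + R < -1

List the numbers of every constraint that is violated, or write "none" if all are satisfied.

Constraints 4, 7 are violated.

1. values -6 <= -3 <= 12 — holds.
2. W - T = -3 - (-6) = 3 — holds.
3. 12 mod 7 = 5 — holds.
4. W = -3, but -3 is required to differ — fails.
5. U - S = -15 - 14 = -29 — holds.
6. values -6 < -3 < 12 — holds.
7. gcd(14, 12) = 2, not 6 — fails.
8. R * T = 12 * (-6) = -72 — holds.
9. U + R = -15 + 12 = -3; -3 < -1 — holds.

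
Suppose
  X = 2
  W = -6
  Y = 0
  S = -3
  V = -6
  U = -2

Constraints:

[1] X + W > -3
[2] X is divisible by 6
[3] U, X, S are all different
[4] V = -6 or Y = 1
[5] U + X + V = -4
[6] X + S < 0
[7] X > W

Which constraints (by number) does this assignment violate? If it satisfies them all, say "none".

[1] X + W = 2 + (-6) = -4; -4 ≤ -3, bound -3 not met  ✘
[2] 2 = 6*0 + 2, so 6 does not divide 2  ✘
[3] values -2, 2, -3 are pairwise distinct  ✔
[4] V = -6 = -6 (first disjunct)  ✔
[5] U + X + V = -2 + 2 + (-6) = -6, not -4  ✘
[6] X + S = 2 + (-3) = -1; -1 < 0  ✔
[7] X = 2, W = -6; 2 > -6  ✔

Violated: 1, 2, and 5.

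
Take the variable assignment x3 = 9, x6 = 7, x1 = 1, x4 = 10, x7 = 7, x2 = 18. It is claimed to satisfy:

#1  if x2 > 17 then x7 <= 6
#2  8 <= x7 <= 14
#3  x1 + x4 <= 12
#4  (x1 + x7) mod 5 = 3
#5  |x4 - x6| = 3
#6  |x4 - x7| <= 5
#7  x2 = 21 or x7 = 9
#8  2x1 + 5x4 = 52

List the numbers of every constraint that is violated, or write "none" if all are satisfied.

#1 x2 = 18 > 17, so we need x7 ≤ 6; but x7 = 7 > 6 — violated.
#2 x7 = 7 is outside [8, 14] — violated.
#3 x1 + x4 = 1 + 10 = 11; 11 ≤ 12 — satisfied.
#4 x1 + x7 = 8; 8 mod 5 = 3 — satisfied.
#5 |10 - 7| = 3 — satisfied.
#6 |10 - 7| = 3; 3 ≤ 5 — satisfied.
#7 x2 = 18 ≠ 21 and x7 = 7 ≠ 9; both disjuncts false — violated.
#8 2x1 + 5x4 = 2(1) + 5(10) = 52 — satisfied.

The assignment fails constraints 1, 2, and 7.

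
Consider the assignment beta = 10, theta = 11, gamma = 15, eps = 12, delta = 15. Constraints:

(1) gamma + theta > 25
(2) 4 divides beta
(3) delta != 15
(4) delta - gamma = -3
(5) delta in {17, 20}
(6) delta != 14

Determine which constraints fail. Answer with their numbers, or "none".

(1) gamma + theta = 15 + 11 = 26; 26 > 25 — satisfied.
(2) 10 = 4*2 + 2, so 4 does not divide 10 — violated.
(3) delta = 15, but 15 is required to differ — violated.
(4) delta - gamma = 15 - 15 = 0, not -3 — violated.
(5) delta = 15 is not in {17, 20} — violated.
(6) delta = 15, and 15 ≠ 14 — satisfied.

No — constraints 2, 3, 4, and 5 are not satisfied.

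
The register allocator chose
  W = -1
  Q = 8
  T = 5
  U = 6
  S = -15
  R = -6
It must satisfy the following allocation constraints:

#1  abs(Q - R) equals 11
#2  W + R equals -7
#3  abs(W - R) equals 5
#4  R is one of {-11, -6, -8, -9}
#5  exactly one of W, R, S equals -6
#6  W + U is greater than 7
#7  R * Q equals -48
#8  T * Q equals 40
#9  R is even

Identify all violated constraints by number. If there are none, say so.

No — constraints 1 and 6 are not satisfied.

#1 abs(8 - (-6)) = 14, not 11  ✗
#2 W + R = -1 + (-6) = -7  ✓
#3 abs(-1 - (-6)) = 5  ✓
#4 R = -6 is in {-11, -6, -8, -9}  ✓
#5 W=-1, R=-6, S=-15; 1 of them equals -6  ✓
#6 W + U = -1 + 6 = 5; 5 ≤ 7, bound 7 not met  ✗
#7 R * Q = -6 * 8 = -48  ✓
#8 T * Q = 5 * 8 = 40  ✓
#9 R = -6 is even  ✓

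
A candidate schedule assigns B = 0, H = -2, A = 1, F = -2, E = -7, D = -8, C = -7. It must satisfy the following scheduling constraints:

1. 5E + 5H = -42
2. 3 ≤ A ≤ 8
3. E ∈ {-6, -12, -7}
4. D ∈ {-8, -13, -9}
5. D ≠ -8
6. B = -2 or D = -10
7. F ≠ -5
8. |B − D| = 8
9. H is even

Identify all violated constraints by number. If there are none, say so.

1. 5E + 5H = 5(-7) + 5(-2) = -45, not -42  no
2. A = 1 is outside [3, 8]  no
3. E = -7 is in {-6, -12, -7}  yes
4. D = -8 is in {-8, -13, -9}  yes
5. D = -8, but -8 is required to differ  no
6. B = 0 ≠ -2 and D = -8 ≠ -10; both disjuncts false  no
7. F = -2, and -2 ≠ -5  yes
8. |0 − (-8)| = 8  yes
9. H = -2 is even  yes

Constraints 1, 2, 5, 6 do not hold.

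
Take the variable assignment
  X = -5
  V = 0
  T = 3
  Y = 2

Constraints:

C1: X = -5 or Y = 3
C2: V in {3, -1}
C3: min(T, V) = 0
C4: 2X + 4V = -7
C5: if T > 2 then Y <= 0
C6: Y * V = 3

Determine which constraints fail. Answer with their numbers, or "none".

No — constraints 2, 4, 5, and 6 are not satisfied.

C1: X = -5 = -5 (first disjunct)  true
C2: V = 0 is not in {3, -1}  false
C3: min(3, 0) = 0  true
C4: 2X + 4V = 2(-5) + 4(0) = -10, not -7  false
C5: T = 3 > 2, so we need Y ≤ 0; but Y = 2 > 0  false
C6: Y * V = 2 * 0 = 0, not 3  false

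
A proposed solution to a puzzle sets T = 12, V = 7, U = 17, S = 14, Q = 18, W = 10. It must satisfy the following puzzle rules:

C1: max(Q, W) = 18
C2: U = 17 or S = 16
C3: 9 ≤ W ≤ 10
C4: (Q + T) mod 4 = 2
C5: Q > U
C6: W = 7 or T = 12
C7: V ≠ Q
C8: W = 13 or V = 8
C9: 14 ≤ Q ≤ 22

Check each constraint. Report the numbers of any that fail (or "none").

C1: max(18, 10) = 18 — satisfied.
C2: U = 17 = 17 (first disjunct) — satisfied.
C3: W = 10 lies in [9, 10] — satisfied.
C4: Q + T = 30; 30 mod 4 = 2 — satisfied.
C5: Q = 18, U = 17; 18 > 17 — satisfied.
C6: W = 10 ≠ 7, but T = 12 = 12 (second disjunct) — satisfied.
C7: V = 7, Q = 18; distinct — satisfied.
C8: W = 10 ≠ 13 and V = 7 ≠ 8; both disjuncts false — violated.
C9: Q = 18 lies in [14, 22] — satisfied.

Constraint 8 is violated.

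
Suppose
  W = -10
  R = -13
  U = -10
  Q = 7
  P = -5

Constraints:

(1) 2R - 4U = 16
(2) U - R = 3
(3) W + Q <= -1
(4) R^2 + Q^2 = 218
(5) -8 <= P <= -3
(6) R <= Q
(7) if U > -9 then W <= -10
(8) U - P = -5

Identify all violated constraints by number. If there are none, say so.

(1) 2R - 4U = 2(-13) - 4(-10) = 14, not 16  FAIL
(2) U - R = -10 - (-13) = 3  OK
(3) W + Q = -10 + 7 = -3; -3 ≤ -1  OK
(4) R^2 + Q^2 = (-13)^2 + 7^2 = 169 + 49 = 218  OK
(5) P = -5 lies in [-8, -3]  OK
(6) R = -13, Q = 7; -13 ≤ 7  OK
(7) U = -10, not > -9; antecedent false, conditional vacuously true  OK
(8) U - P = -10 - (-5) = -5  OK

No — constraint 1 is not satisfied.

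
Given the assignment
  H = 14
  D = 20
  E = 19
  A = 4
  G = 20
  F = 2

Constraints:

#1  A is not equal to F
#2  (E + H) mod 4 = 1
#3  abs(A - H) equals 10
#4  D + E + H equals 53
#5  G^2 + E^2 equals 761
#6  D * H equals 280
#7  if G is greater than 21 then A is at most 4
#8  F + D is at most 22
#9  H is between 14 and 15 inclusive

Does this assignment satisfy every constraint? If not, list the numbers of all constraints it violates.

#1 A = 4, F = 2; distinct — holds.
#2 E + H = 33; 33 mod 4 = 1 — holds.
#3 abs(4 - 14) = 10 — holds.
#4 D + E + H = 20 + 19 + 14 = 53 — holds.
#5 G^2 + E^2 = 20^2 + 19^2 = 400 + 361 = 761 — holds.
#6 D * H = 20 * 14 = 280 — holds.
#7 G = 20, not > 21; antecedent false, conditional vacuously true — holds.
#8 F + D = 2 + 20 = 22; 22 ≤ 22 — holds.
#9 H = 14 lies in [14, 15] — holds.

All constraints are satisfied.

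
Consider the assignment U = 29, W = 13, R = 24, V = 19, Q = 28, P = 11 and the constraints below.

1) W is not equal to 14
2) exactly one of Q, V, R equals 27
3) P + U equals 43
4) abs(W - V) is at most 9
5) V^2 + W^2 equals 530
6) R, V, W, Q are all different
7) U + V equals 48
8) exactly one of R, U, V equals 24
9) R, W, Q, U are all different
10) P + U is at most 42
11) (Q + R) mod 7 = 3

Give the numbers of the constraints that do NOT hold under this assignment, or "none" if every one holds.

Constraints 2 and 3 are violated.

1) W = 13, and 13 ≠ 14  true
2) Q=28, V=19, R=24; 0 of them equal 27, not exactly one  false
3) P + U = 11 + 29 = 40, not 43  false
4) abs(13 - 19) = 6; 6 ≤ 9  true
5) V^2 + W^2 = 19^2 + 13^2 = 361 + 169 = 530  true
6) values 24, 19, 13, 28 are pairwise distinct  true
7) U + V = 29 + 19 = 48  true
8) R=24, U=29, V=19; 1 of them equals 24  true
9) values 24, 13, 28, 29 are pairwise distinct  true
10) P + U = 11 + 29 = 40; 40 ≤ 42  true
11) Q + R = 52; 52 mod 7 = 3  true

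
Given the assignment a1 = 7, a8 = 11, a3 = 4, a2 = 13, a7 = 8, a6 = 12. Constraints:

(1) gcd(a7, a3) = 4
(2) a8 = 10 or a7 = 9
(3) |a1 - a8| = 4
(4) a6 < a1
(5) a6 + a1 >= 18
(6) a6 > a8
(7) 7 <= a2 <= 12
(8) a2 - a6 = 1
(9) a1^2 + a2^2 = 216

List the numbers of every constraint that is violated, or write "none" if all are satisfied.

The assignment fails constraints 2, 4, 7, and 9.

(1) gcd(8, 4) = 4 — holds.
(2) a8 = 11 ≠ 10 and a7 = 8 ≠ 9; both disjuncts false — fails.
(3) |7 - 11| = 4 — holds.
(4) a6 = 12, a1 = 7; 12 ≥ 7 (want <) — fails.
(5) a6 + a1 = 12 + 7 = 19; 19 ≥ 18 — holds.
(6) a6 = 12, a8 = 11; 12 > 11 — holds.
(7) a2 = 13 is outside [7, 12] — fails.
(8) a2 - a6 = 13 - 12 = 1 — holds.
(9) a1^2 + a2^2 = 7^2 + 13^2 = 49 + 169 = 218, not 216 — fails.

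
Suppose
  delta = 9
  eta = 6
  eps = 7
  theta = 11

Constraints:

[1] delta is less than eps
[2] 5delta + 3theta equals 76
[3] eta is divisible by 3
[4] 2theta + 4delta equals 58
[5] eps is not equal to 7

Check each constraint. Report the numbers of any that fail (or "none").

Constraints 1, 2, and 5 do not hold.

[1] delta = 9, eps = 7; 9 ≥ 7 (want <) — does not hold.
[2] 5delta + 3theta = 5(9) + 3(11) = 78, not 76 — does not hold.
[3] 6 / 3 = 2, so 3 divides 6 — holds.
[4] 2theta + 4delta = 2(11) + 4(9) = 58 — holds.
[5] eps = 7, but 7 is required to differ — does not hold.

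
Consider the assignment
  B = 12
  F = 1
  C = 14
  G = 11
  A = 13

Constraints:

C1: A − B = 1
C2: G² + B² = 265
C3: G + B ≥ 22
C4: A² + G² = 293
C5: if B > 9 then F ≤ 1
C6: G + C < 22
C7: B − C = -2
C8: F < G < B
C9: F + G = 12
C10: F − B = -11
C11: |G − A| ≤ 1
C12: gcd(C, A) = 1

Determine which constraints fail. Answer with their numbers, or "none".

No — constraints 4, 6, 11 are not satisfied.

C1: A − B = 13 − 12 = 1  ✔
C2: G² + B² = 11² + 12² = 121 + 144 = 265  ✔
C3: G + B = 11 + 12 = 23; 23 ≥ 22  ✔
C4: A² + G² = 13² + 11² = 169 + 121 = 290, not 293  ✘
C5: B = 12 > 9, so we need F ≤ 1; F = 1 ≤ 1  ✔
C6: G + C = 11 + 14 = 25; 25 ≥ 22, bound 22 not met  ✘
C7: B − C = 12 − 14 = -2  ✔
C8: values 1 < 11 < 12  ✔
C9: F + G = 1 + 11 = 12  ✔
C10: F − B = 1 − 12 = -11  ✔
C11: |11 − 13| = 2; 2 > 1, exceeds bound 1  ✘
C12: gcd(14, 13) = 1  ✔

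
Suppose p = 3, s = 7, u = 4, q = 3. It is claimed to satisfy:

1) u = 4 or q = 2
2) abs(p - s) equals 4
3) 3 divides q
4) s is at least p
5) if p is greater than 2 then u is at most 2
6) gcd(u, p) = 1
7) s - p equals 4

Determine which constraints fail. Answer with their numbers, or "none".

1) u = 4 = 4 (first disjunct)  true
2) abs(3 - 7) = 4  true
3) 3 / 3 = 1, so 3 divides 3  true
4) s = 7, p = 3; 7 ≥ 3  true
5) p = 3 > 2, so we need u ≤ 2; but u = 4 > 2  false
6) gcd(4, 3) = 1  true
7) s - p = 7 - 3 = 4  true

Constraint 5 does not hold.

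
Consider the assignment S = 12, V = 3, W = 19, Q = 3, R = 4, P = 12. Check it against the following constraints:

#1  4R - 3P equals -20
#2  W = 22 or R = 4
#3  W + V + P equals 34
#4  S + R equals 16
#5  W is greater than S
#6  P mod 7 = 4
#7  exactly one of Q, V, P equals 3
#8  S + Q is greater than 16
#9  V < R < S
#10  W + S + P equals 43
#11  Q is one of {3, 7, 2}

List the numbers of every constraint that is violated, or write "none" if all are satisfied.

#1 4R - 3P = 4(4) - 3(12) = -20 — holds.
#2 W = 19 ≠ 22, but R = 4 = 4 (second disjunct) — holds.
#3 W + V + P = 19 + 3 + 12 = 34 — holds.
#4 S + R = 12 + 4 = 16 — holds.
#5 W = 19, S = 12; 19 > 12 — holds.
#6 12 mod 7 = 5, not 4 — does not hold.
#7 Q=3, V=3, P=12; 2 of them equal 3, not exactly one — does not hold.
#8 S + Q = 12 + 3 = 15; 15 ≤ 16, bound 16 not met — does not hold.
#9 values 3 < 4 < 12 — holds.
#10 W + S + P = 19 + 12 + 12 = 43 — holds.
#11 Q = 3 is in {3, 7, 2} — holds.

The assignment fails constraints 6, 7, 8.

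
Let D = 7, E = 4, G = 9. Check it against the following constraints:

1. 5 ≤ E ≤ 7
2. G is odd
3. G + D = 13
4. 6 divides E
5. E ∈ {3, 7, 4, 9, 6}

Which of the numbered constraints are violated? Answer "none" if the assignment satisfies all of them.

1. E = 4 is outside [5, 7] — does not hold.
2. G = 9 is odd — holds.
3. G + D = 9 + 7 = 16, not 13 — does not hold.
4. 4 = 6×0 + 4, so 6 does not divide 4 — does not hold.
5. E = 4 is in {3, 7, 4, 9, 6} — holds.

Constraints 1, 3, 4 are violated.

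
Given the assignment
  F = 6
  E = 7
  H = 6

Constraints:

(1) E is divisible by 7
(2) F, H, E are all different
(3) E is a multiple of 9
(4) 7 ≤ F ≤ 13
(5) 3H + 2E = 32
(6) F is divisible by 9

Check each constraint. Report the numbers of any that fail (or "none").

(1) 7 / 7 = 1, so 7 divides 7  OK
(2) F = H = 6, not all different  FAIL
(3) 7 = 9×0 + 7, so 9 does not divide 7  FAIL
(4) F = 6 is outside [7, 13]  FAIL
(5) 3H + 2E = 3(6) + 2(7) = 32  OK
(6) 6 = 9×0 + 6, so 9 does not divide 6  FAIL

No — constraints 2, 3, 4, 6 are not satisfied.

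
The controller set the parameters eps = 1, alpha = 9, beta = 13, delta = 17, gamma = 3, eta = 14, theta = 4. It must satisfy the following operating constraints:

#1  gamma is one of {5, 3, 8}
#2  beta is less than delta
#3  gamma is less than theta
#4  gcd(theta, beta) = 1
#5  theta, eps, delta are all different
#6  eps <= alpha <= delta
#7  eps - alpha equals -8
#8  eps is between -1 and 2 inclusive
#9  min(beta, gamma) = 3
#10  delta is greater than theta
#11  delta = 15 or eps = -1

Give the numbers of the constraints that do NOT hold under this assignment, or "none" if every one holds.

#1 gamma = 3 is in {5, 3, 8} — OK.
#2 beta = 13, delta = 17; 13 < 17 — OK.
#3 gamma = 3, theta = 4; 3 < 4 — OK.
#4 gcd(4, 13) = 1 — OK.
#5 values 4, 1, 17 are pairwise distinct — OK.
#6 values 1 <= 9 <= 17 — OK.
#7 eps - alpha = 1 - 9 = -8 — OK.
#8 eps = 1 lies in [-1, 2] — OK.
#9 min(13, 3) = 3 — OK.
#10 delta = 17, theta = 4; 17 > 4 — OK.
#11 delta = 17 ≠ 15 and eps = 1 ≠ -1; both disjuncts false — violated.

The assignment fails constraint 11.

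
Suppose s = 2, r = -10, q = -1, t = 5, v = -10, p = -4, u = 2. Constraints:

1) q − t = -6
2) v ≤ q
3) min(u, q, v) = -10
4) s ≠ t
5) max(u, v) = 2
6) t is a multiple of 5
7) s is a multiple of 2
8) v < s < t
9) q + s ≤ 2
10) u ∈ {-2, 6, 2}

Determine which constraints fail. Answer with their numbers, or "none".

1) q − t = -1 − 5 = -6 — OK.
2) v = -10, q = -1; -10 ≤ -1 — OK.
3) min(2, -1, -10) = -10 — OK.
4) s = 2, t = 5; distinct — OK.
5) max(2, -10) = 2 — OK.
6) 5 / 5 = 1, so 5 divides 5 — OK.
7) 2 / 2 = 1, so 2 divides 2 — OK.
8) values -10 < 2 < 5 — OK.
9) q + s = -1 + 2 = 1; 1 ≤ 2 — OK.
10) u = 2 is in {-2, 6, 2} — OK.

Yes — all constraints hold.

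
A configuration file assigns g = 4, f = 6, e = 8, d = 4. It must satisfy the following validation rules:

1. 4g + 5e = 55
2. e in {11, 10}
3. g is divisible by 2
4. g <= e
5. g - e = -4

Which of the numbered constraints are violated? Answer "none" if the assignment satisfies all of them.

No — constraints 1 and 2 are not satisfied.

1. 4g + 5e = 4(4) + 5(8) = 56, not 55  fails
2. e = 8 is not in {11, 10}  fails
3. 4 / 2 = 2, so 2 divides 4  holds
4. g = 4, e = 8; 4 ≤ 8  holds
5. g - e = 4 - 8 = -4  holds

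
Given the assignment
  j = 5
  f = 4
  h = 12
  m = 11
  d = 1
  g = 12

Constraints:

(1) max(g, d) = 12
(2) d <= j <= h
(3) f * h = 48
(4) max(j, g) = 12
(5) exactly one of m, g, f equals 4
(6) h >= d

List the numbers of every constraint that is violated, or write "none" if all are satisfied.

Yes — all constraints hold.

(1) max(12, 1) = 12 — holds.
(2) values 1 <= 5 <= 12 — holds.
(3) f * h = 4 * 12 = 48 — holds.
(4) max(5, 12) = 12 — holds.
(5) m=11, g=12, f=4; 1 of them equals 4 — holds.
(6) h = 12, d = 1; 12 ≥ 1 — holds.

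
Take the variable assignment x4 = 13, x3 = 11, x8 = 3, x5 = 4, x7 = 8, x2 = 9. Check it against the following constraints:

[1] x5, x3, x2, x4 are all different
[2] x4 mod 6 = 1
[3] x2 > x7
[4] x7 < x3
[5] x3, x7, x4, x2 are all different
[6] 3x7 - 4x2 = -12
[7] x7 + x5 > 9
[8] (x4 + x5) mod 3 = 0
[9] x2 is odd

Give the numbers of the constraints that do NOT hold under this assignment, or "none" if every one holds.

The assignment fails constraint 8.

[1] values 4, 11, 9, 13 are pairwise distinct — satisfied.
[2] 13 mod 6 = 1 — satisfied.
[3] x2 = 9, x7 = 8; 9 > 8 — satisfied.
[4] x7 = 8, x3 = 11; 8 < 11 — satisfied.
[5] values 11, 8, 13, 9 are pairwise distinct — satisfied.
[6] 3x7 - 4x2 = 3(8) - 4(9) = -12 — satisfied.
[7] x7 + x5 = 8 + 4 = 12; 12 > 9 — satisfied.
[8] x4 + x5 = 17; 17 mod 3 = 2, not 0 — violated.
[9] x2 = 9 is odd — satisfied.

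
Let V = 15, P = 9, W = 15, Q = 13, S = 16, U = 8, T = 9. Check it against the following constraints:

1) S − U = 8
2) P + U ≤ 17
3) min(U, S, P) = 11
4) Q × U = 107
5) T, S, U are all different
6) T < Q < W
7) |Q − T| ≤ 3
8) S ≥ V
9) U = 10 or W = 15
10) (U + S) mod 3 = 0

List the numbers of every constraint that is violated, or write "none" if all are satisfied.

1) S − U = 16 − 8 = 8  yes
2) P + U = 9 + 8 = 17; 17 ≤ 17  yes
3) min(8, 16, 9) = 8, not 11  no
4) Q × U = 13 × 8 = 104, not 107  no
5) values 9, 16, 8 are pairwise distinct  yes
6) values 9 < 13 < 15  yes
7) |13 − 9| = 4; 4 > 3, exceeds bound 3  no
8) S = 16, V = 15; 16 ≥ 15  yes
9) U = 8 ≠ 10, but W = 15 = 15 (second disjunct)  yes
10) U + S = 24; 24 mod 3 = 0  yes

The assignment fails constraints 3, 4, and 7.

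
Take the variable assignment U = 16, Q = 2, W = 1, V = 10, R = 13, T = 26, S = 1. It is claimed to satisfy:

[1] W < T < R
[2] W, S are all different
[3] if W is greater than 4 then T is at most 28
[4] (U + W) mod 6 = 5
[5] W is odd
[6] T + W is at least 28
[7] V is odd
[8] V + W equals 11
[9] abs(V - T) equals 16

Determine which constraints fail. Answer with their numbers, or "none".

No — constraints 1, 2, 6, 7 are not satisfied.

[1] values 1, 26, 13; T = 26 is not < R = 13  no
[2] W = S = 1, not all different  no
[3] W = 1, not > 4; antecedent false, conditional vacuously true  yes
[4] U + W = 17; 17 mod 6 = 5  yes
[5] W = 1 is odd  yes
[6] T + W = 26 + 1 = 27; 27 < 28, bound 28 not met  no
[7] V = 10 is even  no
[8] V + W = 10 + 1 = 11  yes
[9] abs(10 - 26) = 16  yes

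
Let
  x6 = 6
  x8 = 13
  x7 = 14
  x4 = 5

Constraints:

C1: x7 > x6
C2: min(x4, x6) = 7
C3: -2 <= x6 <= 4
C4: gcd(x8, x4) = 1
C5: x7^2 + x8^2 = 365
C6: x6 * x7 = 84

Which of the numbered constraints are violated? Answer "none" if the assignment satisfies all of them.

C1: x7 = 14, x6 = 6; 14 > 6 — holds.
C2: min(5, 6) = 5, not 7 — fails.
C3: x6 = 6 is outside [-2, 4] — fails.
C4: gcd(13, 5) = 1 — holds.
C5: x7^2 + x8^2 = 14^2 + 13^2 = 196 + 169 = 365 — holds.
C6: x6 * x7 = 6 * 14 = 84 — holds.

The assignment fails constraints 2 and 3.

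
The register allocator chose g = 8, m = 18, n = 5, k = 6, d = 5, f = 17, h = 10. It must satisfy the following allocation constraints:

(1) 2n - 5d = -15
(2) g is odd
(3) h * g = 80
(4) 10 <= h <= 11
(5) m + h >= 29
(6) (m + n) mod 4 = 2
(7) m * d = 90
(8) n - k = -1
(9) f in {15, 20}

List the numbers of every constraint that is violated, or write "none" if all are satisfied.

No — constraints 2, 5, 6, and 9 are not satisfied.

(1) 2n - 5d = 2(5) - 5(5) = -15 — OK.
(2) g = 8 is even — violated.
(3) h * g = 10 * 8 = 80 — OK.
(4) h = 10 lies in [10, 11] — OK.
(5) m + h = 18 + 10 = 28; 28 < 29, bound 29 not met — violated.
(6) m + n = 23; 23 mod 4 = 3, not 2 — violated.
(7) m * d = 18 * 5 = 90 — OK.
(8) n - k = 5 - 6 = -1 — OK.
(9) f = 17 is not in {15, 20} — violated.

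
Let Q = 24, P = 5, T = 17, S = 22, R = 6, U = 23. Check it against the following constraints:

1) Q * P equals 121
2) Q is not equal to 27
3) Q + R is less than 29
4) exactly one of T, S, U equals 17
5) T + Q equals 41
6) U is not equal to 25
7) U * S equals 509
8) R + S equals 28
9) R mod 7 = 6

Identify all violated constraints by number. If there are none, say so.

The assignment fails constraints 1, 3, and 7.

1) Q * P = 24 * 5 = 120, not 121 — violated.
2) Q = 24, and 24 ≠ 27 — OK.
3) Q + R = 24 + 6 = 30; 30 ≥ 29, bound 29 not met — violated.
4) T=17, S=22, U=23; 1 of them equals 17 — OK.
5) T + Q = 17 + 24 = 41 — OK.
6) U = 23, and 23 ≠ 25 — OK.
7) U * S = 23 * 22 = 506, not 509 — violated.
8) R + S = 6 + 22 = 28 — OK.
9) 6 mod 7 = 6 — OK.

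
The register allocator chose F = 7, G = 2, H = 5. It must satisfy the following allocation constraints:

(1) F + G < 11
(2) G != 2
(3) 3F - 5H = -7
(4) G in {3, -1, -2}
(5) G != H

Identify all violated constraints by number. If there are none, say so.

Constraints 2, 3, 4 are violated.

(1) F + G = 7 + 2 = 9; 9 < 11 — holds.
(2) G = 2, but 2 is required to differ — fails.
(3) 3F - 5H = 3(7) - 5(5) = -4, not -7 — fails.
(4) G = 2 is not in {3, -1, -2} — fails.
(5) G = 2, H = 5; distinct — holds.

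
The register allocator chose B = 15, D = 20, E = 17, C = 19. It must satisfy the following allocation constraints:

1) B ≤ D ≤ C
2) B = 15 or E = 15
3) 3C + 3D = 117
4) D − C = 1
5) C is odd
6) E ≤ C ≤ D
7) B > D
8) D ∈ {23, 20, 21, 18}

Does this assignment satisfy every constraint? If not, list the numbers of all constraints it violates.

1) values 15, 20, 19; D = 20 is not ≤ C = 19 — violated.
2) B = 15 = 15 (first disjunct) — satisfied.
3) 3C + 3D = 3(19) + 3(20) = 117 — satisfied.
4) D − C = 20 − 19 = 1 — satisfied.
5) C = 19 is odd — satisfied.
6) values 17 ≤ 19 ≤ 20 — satisfied.
7) B = 15, D = 20; 15 ≤ 20 (want >) — violated.
8) D = 20 is in {23, 20, 21, 18} — satisfied.

No — constraints 1 and 7 are not satisfied.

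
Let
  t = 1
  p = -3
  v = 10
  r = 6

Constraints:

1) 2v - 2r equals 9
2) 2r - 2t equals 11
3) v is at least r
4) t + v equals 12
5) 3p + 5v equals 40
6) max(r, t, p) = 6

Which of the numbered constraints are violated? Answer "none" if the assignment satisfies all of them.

No — constraints 1, 2, 4, and 5 are not satisfied.

1) 2v - 2r = 2(10) - 2(6) = 8, not 9 — does not hold.
2) 2r - 2t = 2(6) - 2(1) = 10, not 11 — does not hold.
3) v = 10, r = 6; 10 ≥ 6 — holds.
4) t + v = 1 + 10 = 11, not 12 — does not hold.
5) 3p + 5v = 3(-3) + 5(10) = 41, not 40 — does not hold.
6) max(6, 1, -3) = 6 — holds.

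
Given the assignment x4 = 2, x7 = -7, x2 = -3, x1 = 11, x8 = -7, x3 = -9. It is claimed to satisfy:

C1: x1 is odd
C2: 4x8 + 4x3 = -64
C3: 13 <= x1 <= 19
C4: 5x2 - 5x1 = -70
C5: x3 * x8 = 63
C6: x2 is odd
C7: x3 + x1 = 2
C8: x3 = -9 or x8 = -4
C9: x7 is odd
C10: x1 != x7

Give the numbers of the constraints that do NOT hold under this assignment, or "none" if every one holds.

The assignment fails constraint 3.

C1: x1 = 11 is odd  holds
C2: 4x8 + 4x3 = 4(-7) + 4(-9) = -64  holds
C3: x1 = 11 is outside [13, 19]  fails
C4: 5x2 - 5x1 = 5(-3) - 5(11) = -70  holds
C5: x3 * x8 = -9 * (-7) = 63  holds
C6: x2 = -3 is odd  holds
C7: x3 + x1 = -9 + 11 = 2  holds
C8: x3 = -9 = -9 (first disjunct)  holds
C9: x7 = -7 is odd  holds
C10: x1 = 11, x7 = -7; distinct  holds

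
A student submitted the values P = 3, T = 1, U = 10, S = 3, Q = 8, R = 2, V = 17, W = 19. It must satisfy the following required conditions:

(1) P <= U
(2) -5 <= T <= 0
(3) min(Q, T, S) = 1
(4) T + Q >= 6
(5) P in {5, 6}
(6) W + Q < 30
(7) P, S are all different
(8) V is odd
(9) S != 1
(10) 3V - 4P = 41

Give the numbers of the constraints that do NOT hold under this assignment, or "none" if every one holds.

No — constraints 2, 5, 7, and 10 are not satisfied.

(1) P = 3, U = 10; 3 ≤ 10  ✓
(2) T = 1 is outside [-5, 0]  ✗
(3) min(8, 1, 3) = 1  ✓
(4) T + Q = 1 + 8 = 9; 9 ≥ 6  ✓
(5) P = 3 is not in {5, 6}  ✗
(6) W + Q = 19 + 8 = 27; 27 < 30  ✓
(7) P = S = 3, not all different  ✗
(8) V = 17 is odd  ✓
(9) S = 3, and 3 ≠ 1  ✓
(10) 3V - 4P = 3(17) - 4(3) = 39, not 41  ✗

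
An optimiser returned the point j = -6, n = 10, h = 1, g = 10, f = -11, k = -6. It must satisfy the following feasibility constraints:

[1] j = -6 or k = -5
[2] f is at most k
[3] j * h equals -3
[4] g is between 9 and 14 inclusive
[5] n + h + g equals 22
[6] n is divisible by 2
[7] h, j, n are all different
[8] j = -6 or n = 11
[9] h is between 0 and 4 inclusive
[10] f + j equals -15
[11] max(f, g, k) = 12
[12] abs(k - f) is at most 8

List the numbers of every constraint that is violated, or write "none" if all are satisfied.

[1] j = -6 = -6 (first disjunct)  yes
[2] f = -11, k = -6; -11 ≤ -6  yes
[3] j * h = -6 * 1 = -6, not -3  no
[4] g = 10 lies in [9, 14]  yes
[5] n + h + g = 10 + 1 + 10 = 21, not 22  no
[6] 10 / 2 = 5, so 2 divides 10  yes
[7] values 1, -6, 10 are pairwise distinct  yes
[8] j = -6 = -6 (first disjunct)  yes
[9] h = 1 lies in [0, 4]  yes
[10] f + j = -11 + (-6) = -17, not -15  no
[11] max(-11, 10, -6) = 10, not 12  no
[12] abs(-6 - (-11)) = 5; 5 ≤ 8  yes

The assignment fails constraints 3, 5, 10, and 11.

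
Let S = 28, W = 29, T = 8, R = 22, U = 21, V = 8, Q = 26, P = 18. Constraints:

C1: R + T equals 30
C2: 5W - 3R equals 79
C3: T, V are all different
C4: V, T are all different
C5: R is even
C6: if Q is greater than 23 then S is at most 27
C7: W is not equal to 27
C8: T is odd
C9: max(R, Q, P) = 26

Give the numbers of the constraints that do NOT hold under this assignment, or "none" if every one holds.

No — constraints 3, 4, 6, 8 are not satisfied.

C1: R + T = 22 + 8 = 30  OK
C2: 5W - 3R = 5(29) - 3(22) = 79  OK
C3: T = V = 8, not all different  FAIL
C4: V = T = 8, not all different  FAIL
C5: R = 22 is even  OK
C6: Q = 26 > 23, so we need S ≤ 27; but S = 28 > 27  FAIL
C7: W = 29, and 29 ≠ 27  OK
C8: T = 8 is even  FAIL
C9: max(22, 26, 18) = 26  OK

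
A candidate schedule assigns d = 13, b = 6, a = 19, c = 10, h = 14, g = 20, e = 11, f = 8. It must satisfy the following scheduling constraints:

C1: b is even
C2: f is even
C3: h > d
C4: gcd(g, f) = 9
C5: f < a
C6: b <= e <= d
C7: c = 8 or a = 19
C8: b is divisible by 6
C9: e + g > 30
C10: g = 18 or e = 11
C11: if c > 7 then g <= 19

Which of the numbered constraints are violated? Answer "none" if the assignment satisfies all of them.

The assignment fails constraints 4 and 11.

C1: b = 6 is even — holds.
C2: f = 8 is even — holds.
C3: h = 14, d = 13; 14 > 13 — holds.
C4: gcd(20, 8) = 4, not 9 — does not hold.
C5: f = 8, a = 19; 8 < 19 — holds.
C6: values 6 <= 11 <= 13 — holds.
C7: c = 10 ≠ 8, but a = 19 = 19 (second disjunct) — holds.
C8: 6 / 6 = 1, so 6 divides 6 — holds.
C9: e + g = 11 + 20 = 31; 31 > 30 — holds.
C10: g = 20 ≠ 18, but e = 11 = 11 (second disjunct) — holds.
C11: c = 10 > 7, so we need g ≤ 19; but g = 20 > 19 — does not hold.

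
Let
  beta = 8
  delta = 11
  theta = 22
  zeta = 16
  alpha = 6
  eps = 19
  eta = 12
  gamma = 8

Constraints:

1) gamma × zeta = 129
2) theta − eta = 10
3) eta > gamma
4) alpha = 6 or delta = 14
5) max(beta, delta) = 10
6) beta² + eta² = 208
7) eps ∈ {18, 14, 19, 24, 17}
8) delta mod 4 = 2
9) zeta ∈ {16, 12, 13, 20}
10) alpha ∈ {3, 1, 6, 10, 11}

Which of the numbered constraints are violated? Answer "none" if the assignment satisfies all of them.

Constraints 1, 5, 8 are violated.

1) gamma × zeta = 8 × 16 = 128, not 129 — violated.
2) theta − eta = 22 − 12 = 10 — OK.
3) eta = 12, gamma = 8; 12 > 8 — OK.
4) alpha = 6 = 6 (first disjunct) — OK.
5) max(8, 11) = 11, not 10 — violated.
6) beta² + eta² = 8² + 12² = 64 + 144 = 208 — OK.
7) eps = 19 is in {18, 14, 19, 24, 17} — OK.
8) 11 mod 4 = 3, not 2 — violated.
9) zeta = 16 is in {16, 12, 13, 20} — OK.
10) alpha = 6 is in {3, 1, 6, 10, 11} — OK.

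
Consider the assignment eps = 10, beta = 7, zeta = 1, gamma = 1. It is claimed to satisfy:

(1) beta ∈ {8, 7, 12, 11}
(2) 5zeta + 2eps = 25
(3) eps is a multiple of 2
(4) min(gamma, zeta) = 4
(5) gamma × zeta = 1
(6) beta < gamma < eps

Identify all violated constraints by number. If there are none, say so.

No — constraints 4 and 6 are not satisfied.

(1) beta = 7 is in {8, 7, 12, 11} — holds.
(2) 5zeta + 2eps = 5(1) + 2(10) = 25 — holds.
(3) 10 / 2 = 5, so 2 divides 10 — holds.
(4) min(1, 1) = 1, not 4 — fails.
(5) gamma × zeta = 1 × 1 = 1 — holds.
(6) values 7, 1, 10; beta = 7 is not < gamma = 1 — fails.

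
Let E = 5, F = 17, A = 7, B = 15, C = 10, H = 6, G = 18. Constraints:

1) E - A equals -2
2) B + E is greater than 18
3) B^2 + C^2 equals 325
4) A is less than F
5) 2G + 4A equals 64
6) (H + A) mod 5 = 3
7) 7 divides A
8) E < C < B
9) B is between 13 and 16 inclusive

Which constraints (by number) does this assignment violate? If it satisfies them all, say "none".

None — every constraint holds.

1) E - A = 5 - 7 = -2 — holds.
2) B + E = 15 + 5 = 20; 20 > 18 — holds.
3) B^2 + C^2 = 15^2 + 10^2 = 225 + 100 = 325 — holds.
4) A = 7, F = 17; 7 < 17 — holds.
5) 2G + 4A = 2(18) + 4(7) = 64 — holds.
6) H + A = 13; 13 mod 5 = 3 — holds.
7) 7 / 7 = 1, so 7 divides 7 — holds.
8) values 5 < 10 < 15 — holds.
9) B = 15 lies in [13, 16] — holds.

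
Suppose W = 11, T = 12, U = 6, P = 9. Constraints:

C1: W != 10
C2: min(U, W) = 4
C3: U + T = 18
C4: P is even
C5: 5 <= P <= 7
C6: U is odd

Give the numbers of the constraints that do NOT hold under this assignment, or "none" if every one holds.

C1: W = 11, and 11 ≠ 10 — holds.
C2: min(6, 11) = 6, not 4 — does not hold.
C3: U + T = 6 + 12 = 18 — holds.
C4: P = 9 is odd — does not hold.
C5: P = 9 is outside [5, 7] — does not hold.
C6: U = 6 is even — does not hold.

Constraints 2, 4, 5, 6 are violated.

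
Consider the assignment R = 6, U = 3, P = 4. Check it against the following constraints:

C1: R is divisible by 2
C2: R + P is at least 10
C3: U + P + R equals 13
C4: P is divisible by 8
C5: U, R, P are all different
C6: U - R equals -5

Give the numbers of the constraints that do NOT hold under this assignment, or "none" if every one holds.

C1: 6 / 2 = 3, so 2 divides 6 — satisfied.
C2: R + P = 6 + 4 = 10; 10 ≥ 10 — satisfied.
C3: U + P + R = 3 + 4 + 6 = 13 — satisfied.
C4: 4 = 8*0 + 4, so 8 does not divide 4 — violated.
C5: values 3, 6, 4 are pairwise distinct — satisfied.
C6: U - R = 3 - 6 = -3, not -5 — violated.

The assignment fails constraints 4 and 6.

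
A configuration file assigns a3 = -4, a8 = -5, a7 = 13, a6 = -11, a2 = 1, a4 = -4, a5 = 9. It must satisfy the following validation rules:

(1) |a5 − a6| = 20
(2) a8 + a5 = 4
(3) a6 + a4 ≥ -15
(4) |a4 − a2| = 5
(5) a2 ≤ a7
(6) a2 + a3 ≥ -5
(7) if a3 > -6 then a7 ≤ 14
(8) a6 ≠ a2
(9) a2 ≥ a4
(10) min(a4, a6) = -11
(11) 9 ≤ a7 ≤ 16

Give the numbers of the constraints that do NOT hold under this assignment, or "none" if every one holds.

(1) |9 − (-11)| = 20 — holds.
(2) a8 + a5 = -5 + 9 = 4 — holds.
(3) a6 + a4 = -11 + (-4) = -15; -15 ≥ -15 — holds.
(4) |-4 − 1| = 5 — holds.
(5) a2 = 1, a7 = 13; 1 ≤ 13 — holds.
(6) a2 + a3 = 1 + (-4) = -3; -3 ≥ -5 — holds.
(7) a3 = -4 > -6, so we need a7 ≤ 14; a7 = 13 ≤ 14 — holds.
(8) a6 = -11, a2 = 1; distinct — holds.
(9) a2 = 1, a4 = -4; 1 ≥ -4 — holds.
(10) min(-4, -11) = -11 — holds.
(11) a7 = 13 lies in [9, 16] — holds.

The assignment satisfies every constraint.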